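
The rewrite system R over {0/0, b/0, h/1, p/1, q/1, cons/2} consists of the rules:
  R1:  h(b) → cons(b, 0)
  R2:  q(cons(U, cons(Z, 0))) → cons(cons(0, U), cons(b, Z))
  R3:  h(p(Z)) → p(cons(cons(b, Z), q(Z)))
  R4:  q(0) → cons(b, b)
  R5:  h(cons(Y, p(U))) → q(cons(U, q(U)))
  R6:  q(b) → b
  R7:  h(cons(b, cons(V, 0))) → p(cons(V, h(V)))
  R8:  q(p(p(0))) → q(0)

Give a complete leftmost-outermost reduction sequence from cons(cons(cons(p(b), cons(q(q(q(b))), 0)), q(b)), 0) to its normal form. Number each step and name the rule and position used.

cons(cons(cons(p(b), cons(b, 0)), b), 0)

1. cons(cons(cons(p(b), cons(q(q(q(b))), 0)), q(b)), 0)  →  cons(cons(cons(p(b), cons(q(q(b)), 0)), q(b)), 0)   [R6 at 1.1.2.1.1.1]
2. cons(cons(cons(p(b), cons(q(q(b)), 0)), q(b)), 0)  →  cons(cons(cons(p(b), cons(q(b), 0)), q(b)), 0)   [R6 at 1.1.2.1.1]
3. cons(cons(cons(p(b), cons(q(b), 0)), q(b)), 0)  →  cons(cons(cons(p(b), cons(b, 0)), q(b)), 0)   [R6 at 1.1.2.1]
4. cons(cons(cons(p(b), cons(b, 0)), q(b)), 0)  →  cons(cons(cons(p(b), cons(b, 0)), b), 0)   [R6 at 1.2]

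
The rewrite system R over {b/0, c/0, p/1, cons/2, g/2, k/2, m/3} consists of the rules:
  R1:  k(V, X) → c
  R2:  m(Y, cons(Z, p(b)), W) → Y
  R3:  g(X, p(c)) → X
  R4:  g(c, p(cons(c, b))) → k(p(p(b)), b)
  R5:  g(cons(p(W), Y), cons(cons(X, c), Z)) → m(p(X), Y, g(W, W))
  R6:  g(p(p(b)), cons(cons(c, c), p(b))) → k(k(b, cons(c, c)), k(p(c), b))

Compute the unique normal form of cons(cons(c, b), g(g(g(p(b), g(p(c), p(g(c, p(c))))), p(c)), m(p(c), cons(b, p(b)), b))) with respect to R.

1. cons(cons(c, b), g(g(g(p(b), g(p(c), p(g(c, p(c))))), p(c)), m(p(c), cons(b, p(b)), b)))  →  cons(cons(c, b), g(g(p(b), g(p(c), p(g(c, p(c))))), m(p(c), cons(b, p(b)), b)))   [R3 at 2.1]
2. cons(cons(c, b), g(g(p(b), g(p(c), p(g(c, p(c))))), m(p(c), cons(b, p(b)), b)))  →  cons(cons(c, b), g(g(p(b), g(p(c), p(c))), m(p(c), cons(b, p(b)), b)))   [R3 at 2.1.2.2.1]
3. cons(cons(c, b), g(g(p(b), g(p(c), p(c))), m(p(c), cons(b, p(b)), b)))  →  cons(cons(c, b), g(g(p(b), p(c)), m(p(c), cons(b, p(b)), b)))   [R3 at 2.1.2]
4. cons(cons(c, b), g(g(p(b), p(c)), m(p(c), cons(b, p(b)), b)))  →  cons(cons(c, b), g(p(b), m(p(c), cons(b, p(b)), b)))   [R3 at 2.1]
5. cons(cons(c, b), g(p(b), m(p(c), cons(b, p(b)), b)))  →  cons(cons(c, b), g(p(b), p(c)))   [R2 at 2.2]
6. cons(cons(c, b), g(p(b), p(c)))  →  cons(cons(c, b), p(b))   [R3 at 2]

cons(cons(c, b), p(b))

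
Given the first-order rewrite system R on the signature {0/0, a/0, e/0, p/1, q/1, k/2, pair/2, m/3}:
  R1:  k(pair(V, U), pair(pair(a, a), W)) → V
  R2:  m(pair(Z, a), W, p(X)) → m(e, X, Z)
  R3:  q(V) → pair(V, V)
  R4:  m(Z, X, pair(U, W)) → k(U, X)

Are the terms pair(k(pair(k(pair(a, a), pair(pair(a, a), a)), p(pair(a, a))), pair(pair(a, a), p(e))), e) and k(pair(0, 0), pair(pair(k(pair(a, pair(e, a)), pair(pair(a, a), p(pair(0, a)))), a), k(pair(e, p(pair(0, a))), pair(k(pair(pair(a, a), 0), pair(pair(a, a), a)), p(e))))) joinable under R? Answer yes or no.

Reduce t₁ = pair(k(pair(k(pair(a, a), pair(pair(a, a), a)), p(pair(a, a))), pair(pair(a, a), p(e))), e):
1. pair(k(pair(k(pair(a, a), pair(pair(a, a), a)), p(pair(a, a))), pair(pair(a, a), p(e))), e)  →  pair(k(pair(a, a), pair(pair(a, a), a)), e)   [R1 at 1]
2. pair(k(pair(a, a), pair(pair(a, a), a)), e)  →  pair(a, e)   [R1 at 1]

Reduce t₂ = k(pair(0, 0), pair(pair(k(pair(a, pair(e, a)), pair(pair(a, a), p(pair(0, a)))), a), k(pair(e, p(pair(0, a))), pair(k(pair(pair(a, a), 0), pair(pair(a, a), a)), p(e))))):
1. k(pair(0, 0), pair(pair(k(pair(a, pair(e, a)), pair(pair(a, a), p(pair(0, a)))), a), k(pair(e, p(pair(0, a))), pair(k(pair(pair(a, a), 0), pair(pair(a, a), a)), p(e)))))  →  k(pair(0, 0), pair(pair(a, a), k(pair(e, p(pair(0, a))), pair(k(pair(pair(a, a), 0), pair(pair(a, a), a)), p(e)))))   [R1 at 2.1.1]
2. k(pair(0, 0), pair(pair(a, a), k(pair(e, p(pair(0, a))), pair(k(pair(pair(a, a), 0), pair(pair(a, a), a)), p(e)))))  →  0   [R1 at ε]

no — NF(t₁) = pair(a, e), NF(t₂) = 0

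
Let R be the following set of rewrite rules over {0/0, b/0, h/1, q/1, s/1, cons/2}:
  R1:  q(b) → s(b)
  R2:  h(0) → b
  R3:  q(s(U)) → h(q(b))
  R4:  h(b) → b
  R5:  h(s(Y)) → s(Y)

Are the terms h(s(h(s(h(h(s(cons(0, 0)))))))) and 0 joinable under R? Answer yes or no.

Reduce t₁ = h(s(h(s(h(h(s(cons(0, 0)))))))):
1. h(s(h(s(h(h(s(cons(0, 0))))))))  →  s(h(s(h(h(s(cons(0, 0)))))))   [R5 at ε]
2. s(h(s(h(h(s(cons(0, 0)))))))  →  s(s(h(h(s(cons(0, 0))))))   [R5 at 1]
3. s(s(h(h(s(cons(0, 0))))))  →  s(s(h(s(cons(0, 0)))))   [R5 at 1.1.1]
4. s(s(h(s(cons(0, 0)))))  →  s(s(s(cons(0, 0))))   [R5 at 1.1]

Reduce t₂ = 0:

no — NF(t₁) = s(s(s(cons(0, 0)))), NF(t₂) = 0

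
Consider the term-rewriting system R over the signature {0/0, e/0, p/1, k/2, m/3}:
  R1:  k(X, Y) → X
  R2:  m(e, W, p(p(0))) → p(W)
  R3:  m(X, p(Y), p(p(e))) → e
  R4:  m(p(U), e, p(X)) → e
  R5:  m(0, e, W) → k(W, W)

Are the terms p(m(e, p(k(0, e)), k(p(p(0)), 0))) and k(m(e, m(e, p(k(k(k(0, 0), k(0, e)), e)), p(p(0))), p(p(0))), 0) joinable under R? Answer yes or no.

yes — NF(t₁) = p(p(p(0))), NF(t₂) = p(p(p(0)))

Reduce t₁ = p(m(e, p(k(0, e)), k(p(p(0)), 0))):
1. p(m(e, p(k(0, e)), k(p(p(0)), 0)))  →  p(m(e, p(0), k(p(p(0)), 0)))   [R1 at 1.2.1]
2. p(m(e, p(0), k(p(p(0)), 0)))  →  p(m(e, p(0), p(p(0))))   [R1 at 1.3]
3. p(m(e, p(0), p(p(0))))  →  p(p(p(0)))   [R2 at 1]

Reduce t₂ = k(m(e, m(e, p(k(k(k(0, 0), k(0, e)), e)), p(p(0))), p(p(0))), 0):
1. k(m(e, m(e, p(k(k(k(0, 0), k(0, e)), e)), p(p(0))), p(p(0))), 0)  →  m(e, m(e, p(k(k(k(0, 0), k(0, e)), e)), p(p(0))), p(p(0)))   [R1 at ε]
2. m(e, m(e, p(k(k(k(0, 0), k(0, e)), e)), p(p(0))), p(p(0)))  →  p(m(e, p(k(k(k(0, 0), k(0, e)), e)), p(p(0))))   [R2 at ε]
3. p(m(e, p(k(k(k(0, 0), k(0, e)), e)), p(p(0))))  →  p(p(p(k(k(k(0, 0), k(0, e)), e))))   [R2 at 1]
4. p(p(p(k(k(k(0, 0), k(0, e)), e))))  →  p(p(p(k(k(0, 0), k(0, e)))))   [R1 at 1.1.1]
5. p(p(p(k(k(0, 0), k(0, e)))))  →  p(p(p(k(0, 0))))   [R1 at 1.1.1]
6. p(p(p(k(0, 0))))  →  p(p(p(0)))   [R1 at 1.1.1]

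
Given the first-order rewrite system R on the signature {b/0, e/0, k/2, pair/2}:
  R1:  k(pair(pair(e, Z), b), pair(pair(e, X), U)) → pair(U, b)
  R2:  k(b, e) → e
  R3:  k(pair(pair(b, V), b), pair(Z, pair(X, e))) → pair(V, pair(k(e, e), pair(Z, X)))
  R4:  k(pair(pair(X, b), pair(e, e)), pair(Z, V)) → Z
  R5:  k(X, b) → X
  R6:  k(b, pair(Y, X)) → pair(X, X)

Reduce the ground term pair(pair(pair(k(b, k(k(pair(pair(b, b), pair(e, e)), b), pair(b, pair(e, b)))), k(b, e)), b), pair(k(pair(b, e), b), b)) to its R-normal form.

pair(pair(pair(b, e), b), pair(pair(b, e), b))

1. pair(pair(pair(k(b, k(k(pair(pair(b, b), pair(e, e)), b), pair(b, pair(e, b)))), k(b, e)), b), pair(k(pair(b, e), b), b))  →  pair(pair(pair(k(b, k(pair(pair(b, b), pair(e, e)), pair(b, pair(e, b)))), k(b, e)), b), pair(k(pair(b, e), b), b))   [R5 at 1.1.1.2.1]
2. pair(pair(pair(k(b, k(pair(pair(b, b), pair(e, e)), pair(b, pair(e, b)))), k(b, e)), b), pair(k(pair(b, e), b), b))  →  pair(pair(pair(k(b, b), k(b, e)), b), pair(k(pair(b, e), b), b))   [R4 at 1.1.1.2]
3. pair(pair(pair(k(b, b), k(b, e)), b), pair(k(pair(b, e), b), b))  →  pair(pair(pair(b, k(b, e)), b), pair(k(pair(b, e), b), b))   [R5 at 1.1.1]
4. pair(pair(pair(b, k(b, e)), b), pair(k(pair(b, e), b), b))  →  pair(pair(pair(b, e), b), pair(k(pair(b, e), b), b))   [R2 at 1.1.2]
5. pair(pair(pair(b, e), b), pair(k(pair(b, e), b), b))  →  pair(pair(pair(b, e), b), pair(pair(b, e), b))   [R5 at 2.1]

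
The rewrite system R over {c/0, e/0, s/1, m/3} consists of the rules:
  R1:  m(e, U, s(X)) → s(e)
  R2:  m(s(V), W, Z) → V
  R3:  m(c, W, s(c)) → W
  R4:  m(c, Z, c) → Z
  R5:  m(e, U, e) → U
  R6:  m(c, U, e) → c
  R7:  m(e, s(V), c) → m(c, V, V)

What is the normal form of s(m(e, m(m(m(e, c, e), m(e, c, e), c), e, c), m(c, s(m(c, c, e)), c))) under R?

s(s(e))

1. s(m(e, m(m(m(e, c, e), m(e, c, e), c), e, c), m(c, s(m(c, c, e)), c)))  →  s(m(e, m(m(c, m(e, c, e), c), e, c), m(c, s(m(c, c, e)), c)))   [R5 at 1.2.1.1]
2. s(m(e, m(m(c, m(e, c, e), c), e, c), m(c, s(m(c, c, e)), c)))  →  s(m(e, m(m(e, c, e), e, c), m(c, s(m(c, c, e)), c)))   [R4 at 1.2.1]
3. s(m(e, m(m(e, c, e), e, c), m(c, s(m(c, c, e)), c)))  →  s(m(e, m(c, e, c), m(c, s(m(c, c, e)), c)))   [R5 at 1.2.1]
4. s(m(e, m(c, e, c), m(c, s(m(c, c, e)), c)))  →  s(m(e, e, m(c, s(m(c, c, e)), c)))   [R4 at 1.2]
5. s(m(e, e, m(c, s(m(c, c, e)), c)))  →  s(m(e, e, s(m(c, c, e))))   [R4 at 1.3]
6. s(m(e, e, s(m(c, c, e))))  →  s(s(e))   [R1 at 1]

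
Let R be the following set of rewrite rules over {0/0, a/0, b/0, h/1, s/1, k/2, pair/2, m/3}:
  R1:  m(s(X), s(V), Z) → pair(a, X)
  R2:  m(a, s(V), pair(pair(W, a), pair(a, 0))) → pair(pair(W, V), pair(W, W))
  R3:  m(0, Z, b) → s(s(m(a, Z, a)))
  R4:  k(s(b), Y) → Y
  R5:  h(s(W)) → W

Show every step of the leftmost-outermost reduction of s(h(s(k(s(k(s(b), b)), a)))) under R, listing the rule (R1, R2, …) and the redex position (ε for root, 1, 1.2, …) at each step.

s(a)

1. s(h(s(k(s(k(s(b), b)), a))))  →  s(k(s(k(s(b), b)), a))   [R5 at 1]
2. s(k(s(k(s(b), b)), a))  →  s(k(s(b), a))   [R4 at 1.1.1]
3. s(k(s(b), a))  →  s(a)   [R4 at 1]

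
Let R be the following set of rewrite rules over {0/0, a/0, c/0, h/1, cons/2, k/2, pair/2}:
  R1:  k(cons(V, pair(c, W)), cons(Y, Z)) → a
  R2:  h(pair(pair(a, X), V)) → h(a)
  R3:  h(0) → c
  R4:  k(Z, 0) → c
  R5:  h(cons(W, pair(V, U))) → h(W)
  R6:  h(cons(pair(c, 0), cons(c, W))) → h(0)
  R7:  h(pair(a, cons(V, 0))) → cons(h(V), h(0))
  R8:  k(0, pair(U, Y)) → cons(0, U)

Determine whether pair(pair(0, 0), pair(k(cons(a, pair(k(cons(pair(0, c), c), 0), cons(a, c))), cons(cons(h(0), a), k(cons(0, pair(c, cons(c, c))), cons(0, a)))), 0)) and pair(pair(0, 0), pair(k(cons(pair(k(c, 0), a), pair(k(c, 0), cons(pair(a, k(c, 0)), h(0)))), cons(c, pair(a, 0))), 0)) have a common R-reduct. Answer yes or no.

Reduce t₁ = pair(pair(0, 0), pair(k(cons(a, pair(k(cons(pair(0, c), c), 0), cons(a, c))), cons(cons(h(0), a), k(cons(0, pair(c, cons(c, c))), cons(0, a)))), 0)):
1. pair(pair(0, 0), pair(k(cons(a, pair(k(cons(pair(0, c), c), 0), cons(a, c))), cons(cons(h(0), a), k(cons(0, pair(c, cons(c, c))), cons(0, a)))), 0))  →  pair(pair(0, 0), pair(k(cons(a, pair(c, cons(a, c))), cons(cons(h(0), a), k(cons(0, pair(c, cons(c, c))), cons(0, a)))), 0))   [R4 at 2.1.1.2.1]
2. pair(pair(0, 0), pair(k(cons(a, pair(c, cons(a, c))), cons(cons(h(0), a), k(cons(0, pair(c, cons(c, c))), cons(0, a)))), 0))  →  pair(pair(0, 0), pair(a, 0))   [R1 at 2.1]

Reduce t₂ = pair(pair(0, 0), pair(k(cons(pair(k(c, 0), a), pair(k(c, 0), cons(pair(a, k(c, 0)), h(0)))), cons(c, pair(a, 0))), 0)):
1. pair(pair(0, 0), pair(k(cons(pair(k(c, 0), a), pair(k(c, 0), cons(pair(a, k(c, 0)), h(0)))), cons(c, pair(a, 0))), 0))  →  pair(pair(0, 0), pair(k(cons(pair(c, a), pair(k(c, 0), cons(pair(a, k(c, 0)), h(0)))), cons(c, pair(a, 0))), 0))   [R4 at 2.1.1.1.1]
2. pair(pair(0, 0), pair(k(cons(pair(c, a), pair(k(c, 0), cons(pair(a, k(c, 0)), h(0)))), cons(c, pair(a, 0))), 0))  →  pair(pair(0, 0), pair(k(cons(pair(c, a), pair(c, cons(pair(a, k(c, 0)), h(0)))), cons(c, pair(a, 0))), 0))   [R4 at 2.1.1.2.1]
3. pair(pair(0, 0), pair(k(cons(pair(c, a), pair(c, cons(pair(a, k(c, 0)), h(0)))), cons(c, pair(a, 0))), 0))  →  pair(pair(0, 0), pair(a, 0))   [R1 at 2.1]

yes — NF(t₁) = pair(pair(0, 0), pair(a, 0)), NF(t₂) = pair(pair(0, 0), pair(a, 0))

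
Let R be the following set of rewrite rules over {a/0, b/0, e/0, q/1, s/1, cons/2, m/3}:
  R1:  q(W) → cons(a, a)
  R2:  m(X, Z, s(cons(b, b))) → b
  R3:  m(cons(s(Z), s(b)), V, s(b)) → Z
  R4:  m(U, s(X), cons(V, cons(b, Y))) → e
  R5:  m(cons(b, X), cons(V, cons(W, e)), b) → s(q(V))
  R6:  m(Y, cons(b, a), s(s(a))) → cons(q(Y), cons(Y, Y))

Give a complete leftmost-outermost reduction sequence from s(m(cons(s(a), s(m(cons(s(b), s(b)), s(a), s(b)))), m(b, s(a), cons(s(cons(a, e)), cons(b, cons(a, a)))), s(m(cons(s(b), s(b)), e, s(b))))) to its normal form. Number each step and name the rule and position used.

1. s(m(cons(s(a), s(m(cons(s(b), s(b)), s(a), s(b)))), m(b, s(a), cons(s(cons(a, e)), cons(b, cons(a, a)))), s(m(cons(s(b), s(b)), e, s(b)))))  →  s(m(cons(s(a), s(b)), m(b, s(a), cons(s(cons(a, e)), cons(b, cons(a, a)))), s(m(cons(s(b), s(b)), e, s(b)))))   [R3 at 1.1.2.1]
2. s(m(cons(s(a), s(b)), m(b, s(a), cons(s(cons(a, e)), cons(b, cons(a, a)))), s(m(cons(s(b), s(b)), e, s(b)))))  →  s(m(cons(s(a), s(b)), e, s(m(cons(s(b), s(b)), e, s(b)))))   [R4 at 1.2]
3. s(m(cons(s(a), s(b)), e, s(m(cons(s(b), s(b)), e, s(b)))))  →  s(m(cons(s(a), s(b)), e, s(b)))   [R3 at 1.3.1]
4. s(m(cons(s(a), s(b)), e, s(b)))  →  s(a)   [R3 at 1]

s(a)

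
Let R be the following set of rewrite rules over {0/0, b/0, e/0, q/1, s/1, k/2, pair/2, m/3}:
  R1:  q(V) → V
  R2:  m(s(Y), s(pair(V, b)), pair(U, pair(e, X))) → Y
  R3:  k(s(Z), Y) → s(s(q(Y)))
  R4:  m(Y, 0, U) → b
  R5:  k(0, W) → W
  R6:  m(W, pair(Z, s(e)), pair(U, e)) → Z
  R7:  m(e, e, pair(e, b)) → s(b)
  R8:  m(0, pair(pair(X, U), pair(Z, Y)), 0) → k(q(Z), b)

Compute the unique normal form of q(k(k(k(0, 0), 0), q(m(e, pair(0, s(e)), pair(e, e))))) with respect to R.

1. q(k(k(k(0, 0), 0), q(m(e, pair(0, s(e)), pair(e, e)))))  →  k(k(k(0, 0), 0), q(m(e, pair(0, s(e)), pair(e, e))))   [R1 at ε]
2. k(k(k(0, 0), 0), q(m(e, pair(0, s(e)), pair(e, e))))  →  k(k(0, 0), q(m(e, pair(0, s(e)), pair(e, e))))   [R5 at 1.1]
3. k(k(0, 0), q(m(e, pair(0, s(e)), pair(e, e))))  →  k(0, q(m(e, pair(0, s(e)), pair(e, e))))   [R5 at 1]
4. k(0, q(m(e, pair(0, s(e)), pair(e, e))))  →  q(m(e, pair(0, s(e)), pair(e, e)))   [R5 at ε]
5. q(m(e, pair(0, s(e)), pair(e, e)))  →  m(e, pair(0, s(e)), pair(e, e))   [R1 at ε]
6. m(e, pair(0, s(e)), pair(e, e))  →  0   [R6 at ε]

0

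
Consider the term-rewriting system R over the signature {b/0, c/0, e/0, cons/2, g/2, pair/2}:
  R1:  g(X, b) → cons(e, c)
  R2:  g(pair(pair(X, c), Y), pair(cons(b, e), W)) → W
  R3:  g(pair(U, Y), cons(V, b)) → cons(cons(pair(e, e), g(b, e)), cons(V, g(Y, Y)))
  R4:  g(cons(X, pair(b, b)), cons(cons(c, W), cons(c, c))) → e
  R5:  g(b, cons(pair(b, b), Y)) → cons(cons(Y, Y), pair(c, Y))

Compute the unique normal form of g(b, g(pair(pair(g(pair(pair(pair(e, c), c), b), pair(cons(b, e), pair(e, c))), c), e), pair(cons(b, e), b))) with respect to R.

1. g(b, g(pair(pair(g(pair(pair(pair(e, c), c), b), pair(cons(b, e), pair(e, c))), c), e), pair(cons(b, e), b)))  →  g(b, b)   [R2 at 2]
2. g(b, b)  →  cons(e, c)   [R1 at ε]

cons(e, c)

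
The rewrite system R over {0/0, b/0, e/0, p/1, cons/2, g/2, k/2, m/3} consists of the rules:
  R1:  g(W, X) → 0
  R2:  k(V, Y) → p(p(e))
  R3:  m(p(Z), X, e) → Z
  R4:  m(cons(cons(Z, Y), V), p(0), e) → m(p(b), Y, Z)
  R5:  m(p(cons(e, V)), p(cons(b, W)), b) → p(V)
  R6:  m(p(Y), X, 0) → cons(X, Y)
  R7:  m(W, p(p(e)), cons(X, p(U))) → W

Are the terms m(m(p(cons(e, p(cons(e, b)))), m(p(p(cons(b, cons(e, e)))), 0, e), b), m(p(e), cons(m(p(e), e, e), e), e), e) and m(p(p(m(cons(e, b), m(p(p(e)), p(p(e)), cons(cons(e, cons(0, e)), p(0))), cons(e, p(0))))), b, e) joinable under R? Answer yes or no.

Reduce t₁ = m(m(p(cons(e, p(cons(e, b)))), m(p(p(cons(b, cons(e, e)))), 0, e), b), m(p(e), cons(m(p(e), e, e), e), e), e):
1. m(m(p(cons(e, p(cons(e, b)))), m(p(p(cons(b, cons(e, e)))), 0, e), b), m(p(e), cons(m(p(e), e, e), e), e), e)  →  m(m(p(cons(e, p(cons(e, b)))), p(cons(b, cons(e, e))), b), m(p(e), cons(m(p(e), e, e), e), e), e)   [R3 at 1.2]
2. m(m(p(cons(e, p(cons(e, b)))), p(cons(b, cons(e, e))), b), m(p(e), cons(m(p(e), e, e), e), e), e)  →  m(p(p(cons(e, b))), m(p(e), cons(m(p(e), e, e), e), e), e)   [R5 at 1]
3. m(p(p(cons(e, b))), m(p(e), cons(m(p(e), e, e), e), e), e)  →  p(cons(e, b))   [R3 at ε]

Reduce t₂ = m(p(p(m(cons(e, b), m(p(p(e)), p(p(e)), cons(cons(e, cons(0, e)), p(0))), cons(e, p(0))))), b, e):
1. m(p(p(m(cons(e, b), m(p(p(e)), p(p(e)), cons(cons(e, cons(0, e)), p(0))), cons(e, p(0))))), b, e)  →  p(m(cons(e, b), m(p(p(e)), p(p(e)), cons(cons(e, cons(0, e)), p(0))), cons(e, p(0))))   [R3 at ε]
2. p(m(cons(e, b), m(p(p(e)), p(p(e)), cons(cons(e, cons(0, e)), p(0))), cons(e, p(0))))  →  p(m(cons(e, b), p(p(e)), cons(e, p(0))))   [R7 at 1.2]
3. p(m(cons(e, b), p(p(e)), cons(e, p(0))))  →  p(cons(e, b))   [R7 at 1]

yes — NF(t₁) = p(cons(e, b)), NF(t₂) = p(cons(e, b))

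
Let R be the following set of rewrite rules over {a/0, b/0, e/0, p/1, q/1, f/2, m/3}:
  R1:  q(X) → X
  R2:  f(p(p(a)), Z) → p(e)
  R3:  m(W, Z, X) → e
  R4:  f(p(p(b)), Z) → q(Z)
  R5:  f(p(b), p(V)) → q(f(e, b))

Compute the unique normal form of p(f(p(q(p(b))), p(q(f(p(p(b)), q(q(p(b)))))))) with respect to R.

p(p(p(b)))

1. p(f(p(q(p(b))), p(q(f(p(p(b)), q(q(p(b))))))))  →  p(f(p(p(b)), p(q(f(p(p(b)), q(q(p(b))))))))   [R1 at 1.1.1]
2. p(f(p(p(b)), p(q(f(p(p(b)), q(q(p(b))))))))  →  p(q(p(q(f(p(p(b)), q(q(p(b))))))))   [R4 at 1]
3. p(q(p(q(f(p(p(b)), q(q(p(b))))))))  →  p(p(q(f(p(p(b)), q(q(p(b)))))))   [R1 at 1]
4. p(p(q(f(p(p(b)), q(q(p(b)))))))  →  p(p(f(p(p(b)), q(q(p(b))))))   [R1 at 1.1]
5. p(p(f(p(p(b)), q(q(p(b))))))  →  p(p(q(q(q(p(b))))))   [R4 at 1.1]
6. p(p(q(q(q(p(b))))))  →  p(p(q(q(p(b)))))   [R1 at 1.1]
7. p(p(q(q(p(b)))))  →  p(p(q(p(b))))   [R1 at 1.1]
8. p(p(q(p(b))))  →  p(p(p(b)))   [R1 at 1.1]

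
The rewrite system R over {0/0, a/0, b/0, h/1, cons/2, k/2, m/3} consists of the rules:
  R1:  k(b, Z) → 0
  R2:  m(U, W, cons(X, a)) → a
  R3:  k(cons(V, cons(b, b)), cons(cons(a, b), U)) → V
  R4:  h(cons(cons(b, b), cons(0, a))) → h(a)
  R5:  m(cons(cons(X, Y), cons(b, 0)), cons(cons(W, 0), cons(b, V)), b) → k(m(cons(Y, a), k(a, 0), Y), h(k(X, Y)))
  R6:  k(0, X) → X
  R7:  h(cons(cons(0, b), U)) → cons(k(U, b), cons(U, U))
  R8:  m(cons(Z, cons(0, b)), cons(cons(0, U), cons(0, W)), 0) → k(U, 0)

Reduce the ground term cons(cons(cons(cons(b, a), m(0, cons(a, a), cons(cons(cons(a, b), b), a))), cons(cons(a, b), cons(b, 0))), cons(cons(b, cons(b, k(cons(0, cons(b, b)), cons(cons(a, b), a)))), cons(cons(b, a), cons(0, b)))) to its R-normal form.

cons(cons(cons(cons(b, a), a), cons(cons(a, b), cons(b, 0))), cons(cons(b, cons(b, 0)), cons(cons(b, a), cons(0, b))))

1. cons(cons(cons(cons(b, a), m(0, cons(a, a), cons(cons(cons(a, b), b), a))), cons(cons(a, b), cons(b, 0))), cons(cons(b, cons(b, k(cons(0, cons(b, b)), cons(cons(a, b), a)))), cons(cons(b, a), cons(0, b))))  →  cons(cons(cons(cons(b, a), a), cons(cons(a, b), cons(b, 0))), cons(cons(b, cons(b, k(cons(0, cons(b, b)), cons(cons(a, b), a)))), cons(cons(b, a), cons(0, b))))   [R2 at 1.1.2]
2. cons(cons(cons(cons(b, a), a), cons(cons(a, b), cons(b, 0))), cons(cons(b, cons(b, k(cons(0, cons(b, b)), cons(cons(a, b), a)))), cons(cons(b, a), cons(0, b))))  →  cons(cons(cons(cons(b, a), a), cons(cons(a, b), cons(b, 0))), cons(cons(b, cons(b, 0)), cons(cons(b, a), cons(0, b))))   [R3 at 2.1.2.2]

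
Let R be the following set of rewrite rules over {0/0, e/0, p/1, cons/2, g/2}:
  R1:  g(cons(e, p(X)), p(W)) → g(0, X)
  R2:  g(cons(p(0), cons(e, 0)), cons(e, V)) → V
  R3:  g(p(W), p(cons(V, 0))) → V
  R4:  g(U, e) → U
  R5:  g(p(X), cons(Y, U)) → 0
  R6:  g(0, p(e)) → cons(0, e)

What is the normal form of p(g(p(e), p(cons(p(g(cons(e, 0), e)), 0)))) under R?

p(p(cons(e, 0)))

1. p(g(p(e), p(cons(p(g(cons(e, 0), e)), 0))))  →  p(p(g(cons(e, 0), e)))   [R3 at 1]
2. p(p(g(cons(e, 0), e)))  →  p(p(cons(e, 0)))   [R4 at 1.1]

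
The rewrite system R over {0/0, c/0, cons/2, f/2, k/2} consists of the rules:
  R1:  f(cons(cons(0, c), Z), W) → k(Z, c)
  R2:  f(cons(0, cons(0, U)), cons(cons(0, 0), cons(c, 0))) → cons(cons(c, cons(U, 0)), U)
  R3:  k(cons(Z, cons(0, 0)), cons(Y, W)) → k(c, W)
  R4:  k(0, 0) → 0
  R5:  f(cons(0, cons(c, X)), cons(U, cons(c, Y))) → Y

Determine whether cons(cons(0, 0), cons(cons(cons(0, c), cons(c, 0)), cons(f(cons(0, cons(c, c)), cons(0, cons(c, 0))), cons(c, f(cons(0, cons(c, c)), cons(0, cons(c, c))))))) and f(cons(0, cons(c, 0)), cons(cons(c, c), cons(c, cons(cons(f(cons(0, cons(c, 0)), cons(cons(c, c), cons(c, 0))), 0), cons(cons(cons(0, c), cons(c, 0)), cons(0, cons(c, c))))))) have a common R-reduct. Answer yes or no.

Reduce t₁ = cons(cons(0, 0), cons(cons(cons(0, c), cons(c, 0)), cons(f(cons(0, cons(c, c)), cons(0, cons(c, 0))), cons(c, f(cons(0, cons(c, c)), cons(0, cons(c, c))))))):
1. cons(cons(0, 0), cons(cons(cons(0, c), cons(c, 0)), cons(f(cons(0, cons(c, c)), cons(0, cons(c, 0))), cons(c, f(cons(0, cons(c, c)), cons(0, cons(c, c)))))))  →  cons(cons(0, 0), cons(cons(cons(0, c), cons(c, 0)), cons(0, cons(c, f(cons(0, cons(c, c)), cons(0, cons(c, c)))))))   [R5 at 2.2.1]
2. cons(cons(0, 0), cons(cons(cons(0, c), cons(c, 0)), cons(0, cons(c, f(cons(0, cons(c, c)), cons(0, cons(c, c)))))))  →  cons(cons(0, 0), cons(cons(cons(0, c), cons(c, 0)), cons(0, cons(c, c))))   [R5 at 2.2.2.2]

Reduce t₂ = f(cons(0, cons(c, 0)), cons(cons(c, c), cons(c, cons(cons(f(cons(0, cons(c, 0)), cons(cons(c, c), cons(c, 0))), 0), cons(cons(cons(0, c), cons(c, 0)), cons(0, cons(c, c))))))):
1. f(cons(0, cons(c, 0)), cons(cons(c, c), cons(c, cons(cons(f(cons(0, cons(c, 0)), cons(cons(c, c), cons(c, 0))), 0), cons(cons(cons(0, c), cons(c, 0)), cons(0, cons(c, c)))))))  →  cons(cons(f(cons(0, cons(c, 0)), cons(cons(c, c), cons(c, 0))), 0), cons(cons(cons(0, c), cons(c, 0)), cons(0, cons(c, c))))   [R5 at ε]
2. cons(cons(f(cons(0, cons(c, 0)), cons(cons(c, c), cons(c, 0))), 0), cons(cons(cons(0, c), cons(c, 0)), cons(0, cons(c, c))))  →  cons(cons(0, 0), cons(cons(cons(0, c), cons(c, 0)), cons(0, cons(c, c))))   [R5 at 1.1]

yes — NF(t₁) = cons(cons(0, 0), cons(cons(cons(0, c), cons(c, 0)), cons(0, cons(c, c)))), NF(t₂) = cons(cons(0, 0), cons(cons(cons(0, c), cons(c, 0)), cons(0, cons(c, c))))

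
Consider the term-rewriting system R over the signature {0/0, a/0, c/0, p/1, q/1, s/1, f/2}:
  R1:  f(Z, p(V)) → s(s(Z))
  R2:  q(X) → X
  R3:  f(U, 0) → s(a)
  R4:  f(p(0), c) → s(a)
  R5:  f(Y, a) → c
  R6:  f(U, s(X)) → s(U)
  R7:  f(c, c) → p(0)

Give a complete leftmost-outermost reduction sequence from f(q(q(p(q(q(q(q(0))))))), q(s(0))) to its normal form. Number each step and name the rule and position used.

s(p(0))

1. f(q(q(p(q(q(q(q(0))))))), q(s(0)))  →  f(q(p(q(q(q(q(0)))))), q(s(0)))   [R2 at 1]
2. f(q(p(q(q(q(q(0)))))), q(s(0)))  →  f(p(q(q(q(q(0))))), q(s(0)))   [R2 at 1]
3. f(p(q(q(q(q(0))))), q(s(0)))  →  f(p(q(q(q(0)))), q(s(0)))   [R2 at 1.1]
4. f(p(q(q(q(0)))), q(s(0)))  →  f(p(q(q(0))), q(s(0)))   [R2 at 1.1]
5. f(p(q(q(0))), q(s(0)))  →  f(p(q(0)), q(s(0)))   [R2 at 1.1]
6. f(p(q(0)), q(s(0)))  →  f(p(0), q(s(0)))   [R2 at 1.1]
7. f(p(0), q(s(0)))  →  f(p(0), s(0))   [R2 at 2]
8. f(p(0), s(0))  →  s(p(0))   [R6 at ε]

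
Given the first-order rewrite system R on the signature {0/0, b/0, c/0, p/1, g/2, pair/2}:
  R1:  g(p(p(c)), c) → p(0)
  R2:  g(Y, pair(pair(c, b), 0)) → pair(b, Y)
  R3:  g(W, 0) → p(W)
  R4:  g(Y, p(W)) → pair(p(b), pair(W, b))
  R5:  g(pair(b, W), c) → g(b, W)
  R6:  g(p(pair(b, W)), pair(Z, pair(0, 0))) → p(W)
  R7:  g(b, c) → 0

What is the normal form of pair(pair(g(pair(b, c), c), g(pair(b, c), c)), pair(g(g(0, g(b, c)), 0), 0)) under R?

1. pair(pair(g(pair(b, c), c), g(pair(b, c), c)), pair(g(g(0, g(b, c)), 0), 0))  →  pair(pair(g(b, c), g(pair(b, c), c)), pair(g(g(0, g(b, c)), 0), 0))   [R5 at 1.1]
2. pair(pair(g(b, c), g(pair(b, c), c)), pair(g(g(0, g(b, c)), 0), 0))  →  pair(pair(0, g(pair(b, c), c)), pair(g(g(0, g(b, c)), 0), 0))   [R7 at 1.1]
3. pair(pair(0, g(pair(b, c), c)), pair(g(g(0, g(b, c)), 0), 0))  →  pair(pair(0, g(b, c)), pair(g(g(0, g(b, c)), 0), 0))   [R5 at 1.2]
4. pair(pair(0, g(b, c)), pair(g(g(0, g(b, c)), 0), 0))  →  pair(pair(0, 0), pair(g(g(0, g(b, c)), 0), 0))   [R7 at 1.2]
5. pair(pair(0, 0), pair(g(g(0, g(b, c)), 0), 0))  →  pair(pair(0, 0), pair(p(g(0, g(b, c))), 0))   [R3 at 2.1]
6. pair(pair(0, 0), pair(p(g(0, g(b, c))), 0))  →  pair(pair(0, 0), pair(p(g(0, 0)), 0))   [R7 at 2.1.1.2]
7. pair(pair(0, 0), pair(p(g(0, 0)), 0))  →  pair(pair(0, 0), pair(p(p(0)), 0))   [R3 at 2.1.1]

pair(pair(0, 0), pair(p(p(0)), 0))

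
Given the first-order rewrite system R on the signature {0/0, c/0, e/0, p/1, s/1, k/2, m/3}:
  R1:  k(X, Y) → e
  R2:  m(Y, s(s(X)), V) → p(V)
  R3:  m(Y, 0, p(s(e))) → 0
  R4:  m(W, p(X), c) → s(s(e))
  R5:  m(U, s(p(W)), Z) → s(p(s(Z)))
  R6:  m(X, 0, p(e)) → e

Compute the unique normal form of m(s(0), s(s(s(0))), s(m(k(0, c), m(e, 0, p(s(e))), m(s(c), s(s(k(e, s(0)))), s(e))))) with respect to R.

p(s(0))

1. m(s(0), s(s(s(0))), s(m(k(0, c), m(e, 0, p(s(e))), m(s(c), s(s(k(e, s(0)))), s(e)))))  →  p(s(m(k(0, c), m(e, 0, p(s(e))), m(s(c), s(s(k(e, s(0)))), s(e)))))   [R2 at ε]
2. p(s(m(k(0, c), m(e, 0, p(s(e))), m(s(c), s(s(k(e, s(0)))), s(e)))))  →  p(s(m(e, m(e, 0, p(s(e))), m(s(c), s(s(k(e, s(0)))), s(e)))))   [R1 at 1.1.1]
3. p(s(m(e, m(e, 0, p(s(e))), m(s(c), s(s(k(e, s(0)))), s(e)))))  →  p(s(m(e, 0, m(s(c), s(s(k(e, s(0)))), s(e)))))   [R3 at 1.1.2]
4. p(s(m(e, 0, m(s(c), s(s(k(e, s(0)))), s(e)))))  →  p(s(m(e, 0, p(s(e)))))   [R2 at 1.1.3]
5. p(s(m(e, 0, p(s(e)))))  →  p(s(0))   [R3 at 1.1]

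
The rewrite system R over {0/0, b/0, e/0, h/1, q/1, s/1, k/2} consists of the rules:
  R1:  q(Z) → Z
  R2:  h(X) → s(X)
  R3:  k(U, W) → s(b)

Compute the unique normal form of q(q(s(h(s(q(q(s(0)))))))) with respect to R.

1. q(q(s(h(s(q(q(s(0))))))))  →  q(s(h(s(q(q(s(0)))))))   [R1 at ε]
2. q(s(h(s(q(q(s(0)))))))  →  s(h(s(q(q(s(0))))))   [R1 at ε]
3. s(h(s(q(q(s(0))))))  →  s(s(s(q(q(s(0))))))   [R2 at 1]
4. s(s(s(q(q(s(0))))))  →  s(s(s(q(s(0)))))   [R1 at 1.1.1]
5. s(s(s(q(s(0)))))  →  s(s(s(s(0))))   [R1 at 1.1.1]

s(s(s(s(0))))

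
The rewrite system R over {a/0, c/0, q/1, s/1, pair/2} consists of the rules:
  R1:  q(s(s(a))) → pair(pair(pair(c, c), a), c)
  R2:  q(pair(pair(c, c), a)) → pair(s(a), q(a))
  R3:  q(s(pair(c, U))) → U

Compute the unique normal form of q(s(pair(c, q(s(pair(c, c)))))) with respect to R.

c

1. q(s(pair(c, q(s(pair(c, c))))))  →  q(s(pair(c, c)))   [R3 at ε]
2. q(s(pair(c, c)))  →  c   [R3 at ε]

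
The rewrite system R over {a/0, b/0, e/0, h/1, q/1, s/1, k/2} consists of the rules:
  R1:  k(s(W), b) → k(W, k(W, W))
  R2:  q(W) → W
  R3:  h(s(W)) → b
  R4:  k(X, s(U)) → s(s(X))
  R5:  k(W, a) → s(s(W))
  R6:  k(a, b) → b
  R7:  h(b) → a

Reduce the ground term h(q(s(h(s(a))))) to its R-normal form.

1. h(q(s(h(s(a)))))  →  h(s(h(s(a))))   [R2 at 1]
2. h(s(h(s(a))))  →  b   [R3 at ε]

b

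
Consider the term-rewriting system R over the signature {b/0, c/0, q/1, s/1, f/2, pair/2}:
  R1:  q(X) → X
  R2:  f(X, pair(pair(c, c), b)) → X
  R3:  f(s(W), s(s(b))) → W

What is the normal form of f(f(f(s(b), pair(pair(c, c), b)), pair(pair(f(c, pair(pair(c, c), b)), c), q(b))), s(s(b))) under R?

b

1. f(f(f(s(b), pair(pair(c, c), b)), pair(pair(f(c, pair(pair(c, c), b)), c), q(b))), s(s(b)))  →  f(f(s(b), pair(pair(f(c, pair(pair(c, c), b)), c), q(b))), s(s(b)))   [R2 at 1.1]
2. f(f(s(b), pair(pair(f(c, pair(pair(c, c), b)), c), q(b))), s(s(b)))  →  f(f(s(b), pair(pair(c, c), q(b))), s(s(b)))   [R2 at 1.2.1.1]
3. f(f(s(b), pair(pair(c, c), q(b))), s(s(b)))  →  f(f(s(b), pair(pair(c, c), b)), s(s(b)))   [R1 at 1.2.2]
4. f(f(s(b), pair(pair(c, c), b)), s(s(b)))  →  f(s(b), s(s(b)))   [R2 at 1]
5. f(s(b), s(s(b)))  →  b   [R3 at ε]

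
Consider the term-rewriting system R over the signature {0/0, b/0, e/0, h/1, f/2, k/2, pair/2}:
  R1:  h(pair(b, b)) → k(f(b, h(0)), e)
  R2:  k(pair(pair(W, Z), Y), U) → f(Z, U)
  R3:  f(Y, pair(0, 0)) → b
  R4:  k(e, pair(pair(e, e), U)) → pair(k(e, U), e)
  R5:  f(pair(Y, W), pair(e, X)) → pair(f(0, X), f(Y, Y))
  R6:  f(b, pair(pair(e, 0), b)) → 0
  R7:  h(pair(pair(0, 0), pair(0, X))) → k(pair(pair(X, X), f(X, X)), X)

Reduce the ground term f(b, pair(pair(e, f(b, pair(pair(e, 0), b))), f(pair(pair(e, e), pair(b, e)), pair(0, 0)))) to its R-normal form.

0

1. f(b, pair(pair(e, f(b, pair(pair(e, 0), b))), f(pair(pair(e, e), pair(b, e)), pair(0, 0))))  →  f(b, pair(pair(e, 0), f(pair(pair(e, e), pair(b, e)), pair(0, 0))))   [R6 at 2.1.2]
2. f(b, pair(pair(e, 0), f(pair(pair(e, e), pair(b, e)), pair(0, 0))))  →  f(b, pair(pair(e, 0), b))   [R3 at 2.2]
3. f(b, pair(pair(e, 0), b))  →  0   [R6 at ε]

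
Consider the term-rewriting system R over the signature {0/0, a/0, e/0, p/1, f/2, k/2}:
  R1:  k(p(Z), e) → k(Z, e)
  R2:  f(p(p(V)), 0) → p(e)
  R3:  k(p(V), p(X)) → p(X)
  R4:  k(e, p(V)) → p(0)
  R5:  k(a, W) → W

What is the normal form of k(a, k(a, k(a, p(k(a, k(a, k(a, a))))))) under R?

p(a)

1. k(a, k(a, k(a, p(k(a, k(a, k(a, a)))))))  →  k(a, k(a, p(k(a, k(a, k(a, a))))))   [R5 at ε]
2. k(a, k(a, p(k(a, k(a, k(a, a))))))  →  k(a, p(k(a, k(a, k(a, a)))))   [R5 at ε]
3. k(a, p(k(a, k(a, k(a, a)))))  →  p(k(a, k(a, k(a, a))))   [R5 at ε]
4. p(k(a, k(a, k(a, a))))  →  p(k(a, k(a, a)))   [R5 at 1]
5. p(k(a, k(a, a)))  →  p(k(a, a))   [R5 at 1]
6. p(k(a, a))  →  p(a)   [R5 at 1]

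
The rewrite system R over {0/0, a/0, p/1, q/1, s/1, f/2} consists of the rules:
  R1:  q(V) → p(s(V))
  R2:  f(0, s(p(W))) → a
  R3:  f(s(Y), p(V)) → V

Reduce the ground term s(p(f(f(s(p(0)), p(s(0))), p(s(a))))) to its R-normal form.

1. s(p(f(f(s(p(0)), p(s(0))), p(s(a)))))  →  s(p(f(s(0), p(s(a)))))   [R3 at 1.1.1]
2. s(p(f(s(0), p(s(a)))))  →  s(p(s(a)))   [R3 at 1.1]

s(p(s(a)))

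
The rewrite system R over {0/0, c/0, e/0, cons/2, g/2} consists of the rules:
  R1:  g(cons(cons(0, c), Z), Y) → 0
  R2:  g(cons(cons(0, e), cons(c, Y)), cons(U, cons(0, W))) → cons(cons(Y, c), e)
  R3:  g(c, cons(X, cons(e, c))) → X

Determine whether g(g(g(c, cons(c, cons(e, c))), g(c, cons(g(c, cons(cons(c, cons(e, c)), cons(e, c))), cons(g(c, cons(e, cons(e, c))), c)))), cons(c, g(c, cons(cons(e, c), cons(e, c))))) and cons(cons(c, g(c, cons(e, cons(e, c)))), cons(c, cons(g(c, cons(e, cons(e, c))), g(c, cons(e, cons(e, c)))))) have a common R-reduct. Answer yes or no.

Reduce t₁ = g(g(g(c, cons(c, cons(e, c))), g(c, cons(g(c, cons(cons(c, cons(e, c)), cons(e, c))), cons(g(c, cons(e, cons(e, c))), c)))), cons(c, g(c, cons(cons(e, c), cons(e, c))))):
1. g(g(g(c, cons(c, cons(e, c))), g(c, cons(g(c, cons(cons(c, cons(e, c)), cons(e, c))), cons(g(c, cons(e, cons(e, c))), c)))), cons(c, g(c, cons(cons(e, c), cons(e, c)))))  →  g(g(c, g(c, cons(g(c, cons(cons(c, cons(e, c)), cons(e, c))), cons(g(c, cons(e, cons(e, c))), c)))), cons(c, g(c, cons(cons(e, c), cons(e, c)))))   [R3 at 1.1]
2. g(g(c, g(c, cons(g(c, cons(cons(c, cons(e, c)), cons(e, c))), cons(g(c, cons(e, cons(e, c))), c)))), cons(c, g(c, cons(cons(e, c), cons(e, c)))))  →  g(g(c, g(c, cons(cons(c, cons(e, c)), cons(g(c, cons(e, cons(e, c))), c)))), cons(c, g(c, cons(cons(e, c), cons(e, c)))))   [R3 at 1.2.2.1]
3. g(g(c, g(c, cons(cons(c, cons(e, c)), cons(g(c, cons(e, cons(e, c))), c)))), cons(c, g(c, cons(cons(e, c), cons(e, c)))))  →  g(g(c, g(c, cons(cons(c, cons(e, c)), cons(e, c)))), cons(c, g(c, cons(cons(e, c), cons(e, c)))))   [R3 at 1.2.2.2.1]
4. g(g(c, g(c, cons(cons(c, cons(e, c)), cons(e, c)))), cons(c, g(c, cons(cons(e, c), cons(e, c)))))  →  g(g(c, cons(c, cons(e, c))), cons(c, g(c, cons(cons(e, c), cons(e, c)))))   [R3 at 1.2]
5. g(g(c, cons(c, cons(e, c))), cons(c, g(c, cons(cons(e, c), cons(e, c)))))  →  g(c, cons(c, g(c, cons(cons(e, c), cons(e, c)))))   [R3 at 1]
6. g(c, cons(c, g(c, cons(cons(e, c), cons(e, c)))))  →  g(c, cons(c, cons(e, c)))   [R3 at 2.2]
7. g(c, cons(c, cons(e, c)))  →  c   [R3 at ε]

Reduce t₂ = cons(cons(c, g(c, cons(e, cons(e, c)))), cons(c, cons(g(c, cons(e, cons(e, c))), g(c, cons(e, cons(e, c)))))):
1. cons(cons(c, g(c, cons(e, cons(e, c)))), cons(c, cons(g(c, cons(e, cons(e, c))), g(c, cons(e, cons(e, c))))))  →  cons(cons(c, e), cons(c, cons(g(c, cons(e, cons(e, c))), g(c, cons(e, cons(e, c))))))   [R3 at 1.2]
2. cons(cons(c, e), cons(c, cons(g(c, cons(e, cons(e, c))), g(c, cons(e, cons(e, c))))))  →  cons(cons(c, e), cons(c, cons(e, g(c, cons(e, cons(e, c))))))   [R3 at 2.2.1]
3. cons(cons(c, e), cons(c, cons(e, g(c, cons(e, cons(e, c))))))  →  cons(cons(c, e), cons(c, cons(e, e)))   [R3 at 2.2.2]

no — NF(t₁) = c, NF(t₂) = cons(cons(c, e), cons(c, cons(e, e)))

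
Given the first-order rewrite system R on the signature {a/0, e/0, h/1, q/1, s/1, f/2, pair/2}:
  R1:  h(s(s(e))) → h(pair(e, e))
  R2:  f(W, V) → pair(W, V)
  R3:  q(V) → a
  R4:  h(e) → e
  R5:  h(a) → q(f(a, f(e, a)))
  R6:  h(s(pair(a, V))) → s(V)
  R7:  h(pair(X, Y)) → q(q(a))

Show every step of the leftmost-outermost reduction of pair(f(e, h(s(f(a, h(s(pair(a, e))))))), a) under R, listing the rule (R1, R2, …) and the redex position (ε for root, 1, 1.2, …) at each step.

pair(pair(e, s(s(e))), a)

1. pair(f(e, h(s(f(a, h(s(pair(a, e))))))), a)  →  pair(pair(e, h(s(f(a, h(s(pair(a, e))))))), a)   [R2 at 1]
2. pair(pair(e, h(s(f(a, h(s(pair(a, e))))))), a)  →  pair(pair(e, h(s(pair(a, h(s(pair(a, e))))))), a)   [R2 at 1.2.1.1]
3. pair(pair(e, h(s(pair(a, h(s(pair(a, e))))))), a)  →  pair(pair(e, s(h(s(pair(a, e))))), a)   [R6 at 1.2]
4. pair(pair(e, s(h(s(pair(a, e))))), a)  →  pair(pair(e, s(s(e))), a)   [R6 at 1.2.1]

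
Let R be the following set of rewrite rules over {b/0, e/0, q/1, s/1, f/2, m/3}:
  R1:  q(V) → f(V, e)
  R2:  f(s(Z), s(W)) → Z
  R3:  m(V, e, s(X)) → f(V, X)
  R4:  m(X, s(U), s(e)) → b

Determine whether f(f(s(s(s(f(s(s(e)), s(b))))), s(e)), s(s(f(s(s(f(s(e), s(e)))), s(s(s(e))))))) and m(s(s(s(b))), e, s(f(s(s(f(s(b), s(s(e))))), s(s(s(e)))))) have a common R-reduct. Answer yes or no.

Reduce t₁ = f(f(s(s(s(f(s(s(e)), s(b))))), s(e)), s(s(f(s(s(f(s(e), s(e)))), s(s(s(e))))))):
1. f(f(s(s(s(f(s(s(e)), s(b))))), s(e)), s(s(f(s(s(f(s(e), s(e)))), s(s(s(e)))))))  →  f(s(s(f(s(s(e)), s(b)))), s(s(f(s(s(f(s(e), s(e)))), s(s(s(e)))))))   [R2 at 1]
2. f(s(s(f(s(s(e)), s(b)))), s(s(f(s(s(f(s(e), s(e)))), s(s(s(e)))))))  →  s(f(s(s(e)), s(b)))   [R2 at ε]
3. s(f(s(s(e)), s(b)))  →  s(s(e))   [R2 at 1]

Reduce t₂ = m(s(s(s(b))), e, s(f(s(s(f(s(b), s(s(e))))), s(s(s(e)))))):
1. m(s(s(s(b))), e, s(f(s(s(f(s(b), s(s(e))))), s(s(s(e))))))  →  f(s(s(s(b))), f(s(s(f(s(b), s(s(e))))), s(s(s(e)))))   [R3 at ε]
2. f(s(s(s(b))), f(s(s(f(s(b), s(s(e))))), s(s(s(e)))))  →  f(s(s(s(b))), s(f(s(b), s(s(e)))))   [R2 at 2]
3. f(s(s(s(b))), s(f(s(b), s(s(e)))))  →  s(s(b))   [R2 at ε]

no — NF(t₁) = s(s(e)), NF(t₂) = s(s(b))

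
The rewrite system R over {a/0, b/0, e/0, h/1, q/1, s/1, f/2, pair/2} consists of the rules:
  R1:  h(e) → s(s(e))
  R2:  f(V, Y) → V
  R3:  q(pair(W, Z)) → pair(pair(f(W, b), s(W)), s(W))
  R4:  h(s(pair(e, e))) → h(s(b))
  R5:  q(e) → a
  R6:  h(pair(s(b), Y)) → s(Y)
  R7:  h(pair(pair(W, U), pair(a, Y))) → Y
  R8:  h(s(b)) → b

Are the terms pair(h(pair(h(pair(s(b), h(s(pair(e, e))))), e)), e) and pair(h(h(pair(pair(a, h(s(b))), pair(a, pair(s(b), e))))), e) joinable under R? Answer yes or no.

Reduce t₁ = pair(h(pair(h(pair(s(b), h(s(pair(e, e))))), e)), e):
1. pair(h(pair(h(pair(s(b), h(s(pair(e, e))))), e)), e)  →  pair(h(pair(s(h(s(pair(e, e)))), e)), e)   [R6 at 1.1.1]
2. pair(h(pair(s(h(s(pair(e, e)))), e)), e)  →  pair(h(pair(s(h(s(b))), e)), e)   [R4 at 1.1.1.1]
3. pair(h(pair(s(h(s(b))), e)), e)  →  pair(h(pair(s(b), e)), e)   [R8 at 1.1.1.1]
4. pair(h(pair(s(b), e)), e)  →  pair(s(e), e)   [R6 at 1]

Reduce t₂ = pair(h(h(pair(pair(a, h(s(b))), pair(a, pair(s(b), e))))), e):
1. pair(h(h(pair(pair(a, h(s(b))), pair(a, pair(s(b), e))))), e)  →  pair(h(pair(s(b), e)), e)   [R7 at 1.1]
2. pair(h(pair(s(b), e)), e)  →  pair(s(e), e)   [R6 at 1]

yes — NF(t₁) = pair(s(e), e), NF(t₂) = pair(s(e), e)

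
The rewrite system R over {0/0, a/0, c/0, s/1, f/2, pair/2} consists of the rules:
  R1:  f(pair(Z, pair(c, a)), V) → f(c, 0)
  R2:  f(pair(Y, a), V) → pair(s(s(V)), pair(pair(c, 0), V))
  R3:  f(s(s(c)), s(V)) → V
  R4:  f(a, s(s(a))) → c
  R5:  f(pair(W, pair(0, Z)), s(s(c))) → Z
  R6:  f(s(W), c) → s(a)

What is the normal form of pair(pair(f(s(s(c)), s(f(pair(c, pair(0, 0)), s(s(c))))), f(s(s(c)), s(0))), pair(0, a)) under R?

1. pair(pair(f(s(s(c)), s(f(pair(c, pair(0, 0)), s(s(c))))), f(s(s(c)), s(0))), pair(0, a))  →  pair(pair(f(pair(c, pair(0, 0)), s(s(c))), f(s(s(c)), s(0))), pair(0, a))   [R3 at 1.1]
2. pair(pair(f(pair(c, pair(0, 0)), s(s(c))), f(s(s(c)), s(0))), pair(0, a))  →  pair(pair(0, f(s(s(c)), s(0))), pair(0, a))   [R5 at 1.1]
3. pair(pair(0, f(s(s(c)), s(0))), pair(0, a))  →  pair(pair(0, 0), pair(0, a))   [R3 at 1.2]

pair(pair(0, 0), pair(0, a))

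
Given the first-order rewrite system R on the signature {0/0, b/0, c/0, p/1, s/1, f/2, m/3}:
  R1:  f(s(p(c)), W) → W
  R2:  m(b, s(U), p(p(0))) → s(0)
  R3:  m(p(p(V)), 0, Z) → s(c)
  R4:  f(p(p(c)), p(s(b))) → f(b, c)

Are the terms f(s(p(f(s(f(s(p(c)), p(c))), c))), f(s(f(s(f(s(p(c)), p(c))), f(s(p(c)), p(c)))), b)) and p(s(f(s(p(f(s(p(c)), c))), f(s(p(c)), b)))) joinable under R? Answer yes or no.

no — NF(t₁) = b, NF(t₂) = p(s(b))

Reduce t₁ = f(s(p(f(s(f(s(p(c)), p(c))), c))), f(s(f(s(f(s(p(c)), p(c))), f(s(p(c)), p(c)))), b)):
1. f(s(p(f(s(f(s(p(c)), p(c))), c))), f(s(f(s(f(s(p(c)), p(c))), f(s(p(c)), p(c)))), b))  →  f(s(p(f(s(p(c)), c))), f(s(f(s(f(s(p(c)), p(c))), f(s(p(c)), p(c)))), b))   [R1 at 1.1.1.1.1]
2. f(s(p(f(s(p(c)), c))), f(s(f(s(f(s(p(c)), p(c))), f(s(p(c)), p(c)))), b))  →  f(s(p(c)), f(s(f(s(f(s(p(c)), p(c))), f(s(p(c)), p(c)))), b))   [R1 at 1.1.1]
3. f(s(p(c)), f(s(f(s(f(s(p(c)), p(c))), f(s(p(c)), p(c)))), b))  →  f(s(f(s(f(s(p(c)), p(c))), f(s(p(c)), p(c)))), b)   [R1 at ε]
4. f(s(f(s(f(s(p(c)), p(c))), f(s(p(c)), p(c)))), b)  →  f(s(f(s(p(c)), f(s(p(c)), p(c)))), b)   [R1 at 1.1.1.1]
5. f(s(f(s(p(c)), f(s(p(c)), p(c)))), b)  →  f(s(f(s(p(c)), p(c))), b)   [R1 at 1.1]
6. f(s(f(s(p(c)), p(c))), b)  →  f(s(p(c)), b)   [R1 at 1.1]
7. f(s(p(c)), b)  →  b   [R1 at ε]

Reduce t₂ = p(s(f(s(p(f(s(p(c)), c))), f(s(p(c)), b)))):
1. p(s(f(s(p(f(s(p(c)), c))), f(s(p(c)), b))))  →  p(s(f(s(p(c)), f(s(p(c)), b))))   [R1 at 1.1.1.1.1]
2. p(s(f(s(p(c)), f(s(p(c)), b))))  →  p(s(f(s(p(c)), b)))   [R1 at 1.1]
3. p(s(f(s(p(c)), b)))  →  p(s(b))   [R1 at 1.1]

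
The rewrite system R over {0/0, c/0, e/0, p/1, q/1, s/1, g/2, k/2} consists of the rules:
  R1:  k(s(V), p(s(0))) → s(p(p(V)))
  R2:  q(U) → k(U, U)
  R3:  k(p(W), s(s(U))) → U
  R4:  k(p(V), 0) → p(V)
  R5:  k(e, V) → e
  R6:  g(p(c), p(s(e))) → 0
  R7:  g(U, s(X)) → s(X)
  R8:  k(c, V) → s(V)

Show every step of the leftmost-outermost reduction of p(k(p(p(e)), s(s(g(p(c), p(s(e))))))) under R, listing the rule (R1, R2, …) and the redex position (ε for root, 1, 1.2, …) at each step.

p(0)

1. p(k(p(p(e)), s(s(g(p(c), p(s(e)))))))  →  p(g(p(c), p(s(e))))   [R3 at 1]
2. p(g(p(c), p(s(e))))  →  p(0)   [R6 at 1]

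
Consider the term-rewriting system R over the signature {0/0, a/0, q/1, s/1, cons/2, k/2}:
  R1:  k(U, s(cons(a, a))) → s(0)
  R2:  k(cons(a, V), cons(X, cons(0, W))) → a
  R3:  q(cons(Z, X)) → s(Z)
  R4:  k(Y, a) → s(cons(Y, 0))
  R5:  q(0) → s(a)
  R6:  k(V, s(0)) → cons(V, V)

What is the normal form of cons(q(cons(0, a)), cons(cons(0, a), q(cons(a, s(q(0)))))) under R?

cons(s(0), cons(cons(0, a), s(a)))

1. cons(q(cons(0, a)), cons(cons(0, a), q(cons(a, s(q(0))))))  →  cons(s(0), cons(cons(0, a), q(cons(a, s(q(0))))))   [R3 at 1]
2. cons(s(0), cons(cons(0, a), q(cons(a, s(q(0))))))  →  cons(s(0), cons(cons(0, a), s(a)))   [R3 at 2.2]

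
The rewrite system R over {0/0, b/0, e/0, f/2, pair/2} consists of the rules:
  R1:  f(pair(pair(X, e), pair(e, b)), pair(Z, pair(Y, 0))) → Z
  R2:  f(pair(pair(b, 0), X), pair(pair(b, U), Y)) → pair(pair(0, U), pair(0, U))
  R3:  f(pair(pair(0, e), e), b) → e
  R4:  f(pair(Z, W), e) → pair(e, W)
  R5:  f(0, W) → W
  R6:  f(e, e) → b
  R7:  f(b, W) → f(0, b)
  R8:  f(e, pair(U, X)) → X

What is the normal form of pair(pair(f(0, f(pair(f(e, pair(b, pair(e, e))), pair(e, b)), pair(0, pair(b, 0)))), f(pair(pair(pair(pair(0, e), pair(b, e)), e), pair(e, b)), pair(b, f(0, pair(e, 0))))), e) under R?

pair(pair(0, b), e)

1. pair(pair(f(0, f(pair(f(e, pair(b, pair(e, e))), pair(e, b)), pair(0, pair(b, 0)))), f(pair(pair(pair(pair(0, e), pair(b, e)), e), pair(e, b)), pair(b, f(0, pair(e, 0))))), e)  →  pair(pair(f(pair(f(e, pair(b, pair(e, e))), pair(e, b)), pair(0, pair(b, 0))), f(pair(pair(pair(pair(0, e), pair(b, e)), e), pair(e, b)), pair(b, f(0, pair(e, 0))))), e)   [R5 at 1.1]
2. pair(pair(f(pair(f(e, pair(b, pair(e, e))), pair(e, b)), pair(0, pair(b, 0))), f(pair(pair(pair(pair(0, e), pair(b, e)), e), pair(e, b)), pair(b, f(0, pair(e, 0))))), e)  →  pair(pair(f(pair(pair(e, e), pair(e, b)), pair(0, pair(b, 0))), f(pair(pair(pair(pair(0, e), pair(b, e)), e), pair(e, b)), pair(b, f(0, pair(e, 0))))), e)   [R8 at 1.1.1.1]
3. pair(pair(f(pair(pair(e, e), pair(e, b)), pair(0, pair(b, 0))), f(pair(pair(pair(pair(0, e), pair(b, e)), e), pair(e, b)), pair(b, f(0, pair(e, 0))))), e)  →  pair(pair(0, f(pair(pair(pair(pair(0, e), pair(b, e)), e), pair(e, b)), pair(b, f(0, pair(e, 0))))), e)   [R1 at 1.1]
4. pair(pair(0, f(pair(pair(pair(pair(0, e), pair(b, e)), e), pair(e, b)), pair(b, f(0, pair(e, 0))))), e)  →  pair(pair(0, f(pair(pair(pair(pair(0, e), pair(b, e)), e), pair(e, b)), pair(b, pair(e, 0)))), e)   [R5 at 1.2.2.2]
5. pair(pair(0, f(pair(pair(pair(pair(0, e), pair(b, e)), e), pair(e, b)), pair(b, pair(e, 0)))), e)  →  pair(pair(0, b), e)   [R1 at 1.2]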